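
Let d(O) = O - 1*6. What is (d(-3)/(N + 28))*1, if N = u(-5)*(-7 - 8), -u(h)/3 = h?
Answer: 9/197 ≈ 0.045685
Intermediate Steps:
u(h) = -3*h
d(O) = -6 + O (d(O) = O - 6 = -6 + O)
N = -225 (N = (-3*(-5))*(-7 - 8) = 15*(-15) = -225)
(d(-3)/(N + 28))*1 = ((-6 - 3)/(-225 + 28))*1 = (-9/(-197))*1 = -1/197*(-9)*1 = (9/197)*1 = 9/197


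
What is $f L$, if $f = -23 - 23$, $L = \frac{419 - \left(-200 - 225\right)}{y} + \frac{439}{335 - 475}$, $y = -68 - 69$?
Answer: $\frac{4100969}{9590} \approx 427.63$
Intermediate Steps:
$y = -137$
$L = - \frac{178303}{19180}$ ($L = \frac{419 - \left(-200 - 225\right)}{-137} + \frac{439}{335 - 475} = \left(419 - \left(-200 - 225\right)\right) \left(- \frac{1}{137}\right) + \frac{439}{335 - 475} = \left(419 - -425\right) \left(- \frac{1}{137}\right) + \frac{439}{-140} = \left(419 + 425\right) \left(- \frac{1}{137}\right) + 439 \left(- \frac{1}{140}\right) = 844 \left(- \frac{1}{137}\right) - \frac{439}{140} = - \frac{844}{137} - \frac{439}{140} = - \frac{178303}{19180} \approx -9.2963$)
$f = -46$
$f L = \left(-46\right) \left(- \frac{178303}{19180}\right) = \frac{4100969}{9590}$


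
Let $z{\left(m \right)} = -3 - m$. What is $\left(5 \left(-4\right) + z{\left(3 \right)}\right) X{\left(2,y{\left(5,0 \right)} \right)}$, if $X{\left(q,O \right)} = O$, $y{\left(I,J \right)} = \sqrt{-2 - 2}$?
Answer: $- 52 i \approx - 52.0 i$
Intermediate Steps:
$y{\left(I,J \right)} = 2 i$ ($y{\left(I,J \right)} = \sqrt{-4} = 2 i$)
$\left(5 \left(-4\right) + z{\left(3 \right)}\right) X{\left(2,y{\left(5,0 \right)} \right)} = \left(5 \left(-4\right) - 6\right) 2 i = \left(-20 - 6\right) 2 i = - 26 \cdot 2 i = - 52 i$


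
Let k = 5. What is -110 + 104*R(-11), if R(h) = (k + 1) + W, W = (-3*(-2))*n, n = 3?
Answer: 2386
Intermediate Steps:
W = 18 (W = -3*(-2)*3 = 6*3 = 18)
R(h) = 24 (R(h) = (5 + 1) + 18 = 6 + 18 = 24)
-110 + 104*R(-11) = -110 + 104*24 = -110 + 2496 = 2386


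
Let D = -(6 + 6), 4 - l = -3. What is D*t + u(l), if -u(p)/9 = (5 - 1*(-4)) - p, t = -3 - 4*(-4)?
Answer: -174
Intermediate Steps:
l = 7 (l = 4 - 1*(-3) = 4 + 3 = 7)
t = 13 (t = -3 + 16 = 13)
D = -12 (D = -1*12 = -12)
u(p) = -81 + 9*p (u(p) = -9*((5 - 1*(-4)) - p) = -9*((5 + 4) - p) = -9*(9 - p) = -81 + 9*p)
D*t + u(l) = -12*13 + (-81 + 9*7) = -156 + (-81 + 63) = -156 - 18 = -174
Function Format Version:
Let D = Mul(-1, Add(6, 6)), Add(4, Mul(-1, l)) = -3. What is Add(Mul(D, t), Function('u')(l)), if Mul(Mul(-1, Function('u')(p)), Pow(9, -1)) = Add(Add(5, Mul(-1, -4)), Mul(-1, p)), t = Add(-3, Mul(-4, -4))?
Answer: -174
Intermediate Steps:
l = 7 (l = Add(4, Mul(-1, -3)) = Add(4, 3) = 7)
t = 13 (t = Add(-3, 16) = 13)
D = -12 (D = Mul(-1, 12) = -12)
Function('u')(p) = Add(-81, Mul(9, p)) (Function('u')(p) = Mul(-9, Add(Add(5, Mul(-1, -4)), Mul(-1, p))) = Mul(-9, Add(Add(5, 4), Mul(-1, p))) = Mul(-9, Add(9, Mul(-1, p))) = Add(-81, Mul(9, p)))
Add(Mul(D, t), Function('u')(l)) = Add(Mul(-12, 13), Add(-81, Mul(9, 7))) = Add(-156, Add(-81, 63)) = Add(-156, -18) = -174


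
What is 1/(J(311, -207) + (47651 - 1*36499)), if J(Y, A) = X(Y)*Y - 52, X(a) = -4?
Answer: 1/9856 ≈ 0.00010146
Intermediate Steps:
J(Y, A) = -52 - 4*Y (J(Y, A) = -4*Y - 52 = -52 - 4*Y)
1/(J(311, -207) + (47651 - 1*36499)) = 1/((-52 - 4*311) + (47651 - 1*36499)) = 1/((-52 - 1244) + (47651 - 36499)) = 1/(-1296 + 11152) = 1/9856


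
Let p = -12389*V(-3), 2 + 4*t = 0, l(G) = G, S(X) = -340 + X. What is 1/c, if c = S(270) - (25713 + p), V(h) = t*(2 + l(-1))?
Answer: -2/63955 ≈ -3.1272e-5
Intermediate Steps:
t = -½ (t = -½ + (¼)*0 = -½ + 0 = -½ ≈ -0.50000)
V(h) = -½ (V(h) = -(2 - 1)/2 = -½*1 = -½)
p = 12389/2 (p = -12389*(-½) = 12389/2 ≈ 6194.5)
c = -63955/2 (c = (-340 + 270) - (25713 + 12389/2) = -70 - 1*63815/2 = -70 - 63815/2 = -63955/2 ≈ -31978.)
1/c = 1/(-63955/2) = -2/63955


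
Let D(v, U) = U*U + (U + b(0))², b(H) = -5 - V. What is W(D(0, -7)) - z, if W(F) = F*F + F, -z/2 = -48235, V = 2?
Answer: -36200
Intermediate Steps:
b(H) = -7 (b(H) = -5 - 1*2 = -5 - 2 = -7)
z = 96470 (z = -2*(-48235) = 96470)
D(v, U) = U² + (-7 + U)² (D(v, U) = U*U + (U - 7)² = U² + (-7 + U)²)
W(F) = F + F² (W(F) = F² + F = F + F²)
W(D(0, -7)) - z = ((-7)² + (-7 - 7)²)*(1 + ((-7)² + (-7 - 7)²)) - 1*96470 = (49 + (-14)²)*(1 + (49 + (-14)²)) - 96470 = (49 + 196)*(1 + (49 + 196)) - 96470 = 245*(1 + 245) - 96470 = 245*246 - 96470 = 60270 - 96470 = -36200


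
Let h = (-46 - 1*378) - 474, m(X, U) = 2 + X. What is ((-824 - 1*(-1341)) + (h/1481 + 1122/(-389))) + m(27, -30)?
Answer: 312544510/576109 ≈ 542.51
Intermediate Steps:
h = -898 (h = (-46 - 378) - 474 = -424 - 474 = -898)
((-824 - 1*(-1341)) + (h/1481 + 1122/(-389))) + m(27, -30) = ((-824 - 1*(-1341)) + (-898/1481 + 1122/(-389))) + (2 + 27) = ((-824 + 1341) + (-898*1/1481 + 1122*(-1/389))) + 29 = (517 + (-898/1481 - 1122/389)) + 29 = (517 - 2011004/576109) + 29 = 295837349/576109 + 29 = 312544510/576109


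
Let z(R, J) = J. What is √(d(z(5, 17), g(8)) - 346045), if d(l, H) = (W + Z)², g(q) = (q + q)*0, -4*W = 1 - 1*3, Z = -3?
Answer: 3*I*√153795/2 ≈ 588.25*I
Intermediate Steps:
W = ½ (W = -(1 - 1*3)/4 = -(1 - 3)/4 = -¼*(-2) = ½ ≈ 0.50000)
g(q) = 0 (g(q) = (2*q)*0 = 0)
d(l, H) = 25/4 (d(l, H) = (½ - 3)² = (-5/2)² = 25/4)
√(d(z(5, 17), g(8)) - 346045) = √(25/4 - 346045) = √(-1384155/4) = 3*I*√153795/2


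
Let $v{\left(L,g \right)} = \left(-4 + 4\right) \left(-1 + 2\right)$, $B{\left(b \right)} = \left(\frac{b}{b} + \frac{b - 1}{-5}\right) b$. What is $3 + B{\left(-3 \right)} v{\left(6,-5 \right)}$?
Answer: $3$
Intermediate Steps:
$B{\left(b \right)} = b \left(\frac{6}{5} - \frac{b}{5}\right)$ ($B{\left(b \right)} = \left(1 + \left(-1 + b\right) \left(- \frac{1}{5}\right)\right) b = \left(1 - \left(- \frac{1}{5} + \frac{b}{5}\right)\right) b = \left(\frac{6}{5} - \frac{b}{5}\right) b = b \left(\frac{6}{5} - \frac{b}{5}\right)$)
$v{\left(L,g \right)} = 0$ ($v{\left(L,g \right)} = 0 \cdot 1 = 0$)
$3 + B{\left(-3 \right)} v{\left(6,-5 \right)} = 3 + \frac{1}{5} \left(-3\right) \left(6 - -3\right) 0 = 3 + \frac{1}{5} \left(-3\right) \left(6 + 3\right) 0 = 3 + \frac{1}{5} \left(-3\right) 9 \cdot 0 = 3 - 0 = 3 + 0 = 3$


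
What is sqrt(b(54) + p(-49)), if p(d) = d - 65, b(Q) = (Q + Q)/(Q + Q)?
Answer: I*sqrt(113) ≈ 10.63*I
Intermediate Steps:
b(Q) = 1 (b(Q) = (2*Q)/((2*Q)) = (2*Q)*(1/(2*Q)) = 1)
p(d) = -65 + d
sqrt(b(54) + p(-49)) = sqrt(1 + (-65 - 49)) = sqrt(1 - 114) = sqrt(-113) = I*sqrt(113)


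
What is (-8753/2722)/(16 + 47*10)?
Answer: -8753/1322892 ≈ -0.0066166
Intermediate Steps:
(-8753/2722)/(16 + 47*10) = (-8753*1/2722)/(16 + 470) = -8753/2722/486 = -8753/2722*1/486 = -8753/1322892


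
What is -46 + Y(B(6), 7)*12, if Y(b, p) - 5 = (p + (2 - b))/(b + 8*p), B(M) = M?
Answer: 452/31 ≈ 14.581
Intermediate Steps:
Y(b, p) = 5 + (2 + p - b)/(b + 8*p) (Y(b, p) = 5 + (p + (2 - b))/(b + 8*p) = 5 + (2 + p - b)/(b + 8*p))
-46 + Y(B(6), 7)*12 = -46 + ((2 + 4*6 + 41*7)/(6 + 8*7))*12 = -46 + ((2 + 24 + 287)/(6 + 56))*12 = -46 + (313/62)*12 = -46 + 1878/31 = 452/31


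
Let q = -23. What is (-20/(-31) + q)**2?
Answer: 480249/961 ≈ 499.74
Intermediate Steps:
(-20/(-31) + q)**2 = (-20/(-31) - 23)**2 = (-20*(-1/31) - 23)**2 = (20/31 - 23)**2 = (-693/31)**2 = 480249/961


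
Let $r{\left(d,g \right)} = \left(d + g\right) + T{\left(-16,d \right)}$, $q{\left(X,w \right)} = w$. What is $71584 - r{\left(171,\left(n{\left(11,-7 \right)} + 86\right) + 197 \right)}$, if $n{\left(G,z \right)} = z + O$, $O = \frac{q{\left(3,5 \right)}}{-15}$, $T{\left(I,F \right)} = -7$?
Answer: $\frac{213433}{3} \approx 71144.0$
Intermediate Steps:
$O = - \frac{1}{3}$ ($O = \frac{5}{-15} = 5 \left(- \frac{1}{15}\right) = - \frac{1}{3} \approx -0.33333$)
$n{\left(G,z \right)} = - \frac{1}{3} + z$ ($n{\left(G,z \right)} = z - \frac{1}{3} = - \frac{1}{3} + z$)
$r{\left(d,g \right)} = -7 + d + g$ ($r{\left(d,g \right)} = \left(d + g\right) - 7 = -7 + d + g$)
$71584 - r{\left(171,\left(n{\left(11,-7 \right)} + 86\right) + 197 \right)} = 71584 - \left(-7 + 171 + \left(\left(\left(- \frac{1}{3} - 7\right) + 86\right) + 197\right)\right) = 71584 - \left(-7 + 171 + \left(\left(- \frac{22}{3} + 86\right) + 197\right)\right) = 71584 - \left(-7 + 171 + \left(\frac{236}{3} + 197\right)\right) = 71584 - \left(-7 + 171 + \frac{827}{3}\right) = 71584 - \frac{1319}{3} = \frac{213433}{3}$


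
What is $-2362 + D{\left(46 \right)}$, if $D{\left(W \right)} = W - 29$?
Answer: $-2345$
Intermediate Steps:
$D{\left(W \right)} = -29 + W$ ($D{\left(W \right)} = W - 29 = -29 + W$)
$-2362 + D{\left(46 \right)} = -2362 + \left(-29 + 46\right) = -2362 + 17 = -2345$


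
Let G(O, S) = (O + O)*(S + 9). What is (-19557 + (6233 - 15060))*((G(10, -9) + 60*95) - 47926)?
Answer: 1198542784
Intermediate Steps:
G(O, S) = 2*O*(9 + S) (G(O, S) = (2*O)*(9 + S) = 2*O*(9 + S))
(-19557 + (6233 - 15060))*((G(10, -9) + 60*95) - 47926) = (-19557 + (6233 - 15060))*((2*10*(9 - 9) + 60*95) - 47926) = (-19557 - 8827)*((2*10*0 + 5700) - 47926) = -28384*((0 + 5700) - 47926) = -28384*(5700 - 47926) = -28384*(-42226) = 1198542784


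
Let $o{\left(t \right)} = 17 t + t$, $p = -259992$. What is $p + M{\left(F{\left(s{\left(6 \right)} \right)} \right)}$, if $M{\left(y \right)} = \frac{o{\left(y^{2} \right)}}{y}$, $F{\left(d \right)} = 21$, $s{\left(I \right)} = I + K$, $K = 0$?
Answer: $-259614$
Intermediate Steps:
$s{\left(I \right)} = I$ ($s{\left(I \right)} = I + 0 = I$)
$o{\left(t \right)} = 18 t$
$M{\left(y \right)} = 18 y$ ($M{\left(y \right)} = \frac{18 y^{2}}{y} = 18 y$)
$p + M{\left(F{\left(s{\left(6 \right)} \right)} \right)} = -259992 + 18 \cdot 21 = -259992 + 378 = -259614$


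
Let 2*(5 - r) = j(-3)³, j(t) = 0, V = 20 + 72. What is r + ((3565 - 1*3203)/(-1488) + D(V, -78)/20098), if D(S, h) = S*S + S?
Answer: 38746243/7476456 ≈ 5.1824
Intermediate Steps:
V = 92
D(S, h) = S + S² (D(S, h) = S² + S = S + S²)
r = 5 (r = 5 - ½*0³ = 5 - ½*0 = 5 + 0 = 5)
r + ((3565 - 1*3203)/(-1488) + D(V, -78)/20098) = 5 + ((3565 - 1*3203)/(-1488) + (92*(1 + 92))/20098) = 5 + ((3565 - 3203)*(-1/1488) + (92*93)*(1/20098)) = 5 + (362*(-1/1488) + 8556*(1/20098)) = 5 + (-181/744 + 4278/10049) = 5 + 1363963/7476456 = 38746243/7476456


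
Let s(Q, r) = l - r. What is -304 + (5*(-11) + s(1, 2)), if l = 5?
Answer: -356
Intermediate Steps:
s(Q, r) = 5 - r
-304 + (5*(-11) + s(1, 2)) = -304 + (5*(-11) + (5 - 1*2)) = -304 + (-55 + (5 - 2)) = -304 + (-55 + 3) = -304 - 52 = -356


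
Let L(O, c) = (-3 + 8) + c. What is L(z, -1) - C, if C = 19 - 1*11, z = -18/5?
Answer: -4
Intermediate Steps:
z = -18/5 (z = -18*⅕ = -18/5 ≈ -3.6000)
L(O, c) = 5 + c
C = 8 (C = 19 - 11 = 8)
L(z, -1) - C = (5 - 1) - 1*8 = 4 - 8 = -4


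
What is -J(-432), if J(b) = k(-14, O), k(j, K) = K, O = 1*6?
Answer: -6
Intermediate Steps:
O = 6
J(b) = 6
-J(-432) = -1*6 = -6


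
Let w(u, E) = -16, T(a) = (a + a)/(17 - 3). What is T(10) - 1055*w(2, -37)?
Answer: 118170/7 ≈ 16881.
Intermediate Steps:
T(a) = a/7 (T(a) = (2*a)/14 = (2*a)*(1/14) = a/7)
T(10) - 1055*w(2, -37) = (1/7)*10 - 1055*(-16) = 10/7 + 16880 = 118170/7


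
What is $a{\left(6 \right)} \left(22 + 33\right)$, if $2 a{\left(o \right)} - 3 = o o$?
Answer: $\frac{2145}{2} \approx 1072.5$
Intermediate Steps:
$a{\left(o \right)} = \frac{3}{2} + \frac{o^{2}}{2}$ ($a{\left(o \right)} = \frac{3}{2} + \frac{o o}{2} = \frac{3}{2} + \frac{o^{2}}{2}$)
$a{\left(6 \right)} \left(22 + 33\right) = \left(\frac{3}{2} + \frac{6^{2}}{2}\right) \left(22 + 33\right) = \left(\frac{3}{2} + \frac{1}{2} \cdot 36\right) 55 = \left(\frac{3}{2} + 18\right) 55 = \frac{39}{2} \cdot 55 = \frac{2145}{2}$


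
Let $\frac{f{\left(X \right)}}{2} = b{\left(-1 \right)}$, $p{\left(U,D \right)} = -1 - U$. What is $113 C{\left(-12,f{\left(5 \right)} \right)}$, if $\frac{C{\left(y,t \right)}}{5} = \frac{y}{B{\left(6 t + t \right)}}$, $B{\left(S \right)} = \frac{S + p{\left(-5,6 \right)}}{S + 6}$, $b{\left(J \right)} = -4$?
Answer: $- \frac{84750}{13} \approx -6519.2$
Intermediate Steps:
$B{\left(S \right)} = \frac{4 + S}{6 + S}$ ($B{\left(S \right)} = \frac{S - -4}{S + 6} = \frac{S + \left(-1 + 5\right)}{6 + S} = \frac{S + 4}{6 + S} = \frac{4 + S}{6 + S}$)
$f{\left(X \right)} = -8$ ($f{\left(X \right)} = 2 \left(-4\right) = -8$)
$C{\left(y,t \right)} = \frac{5 y \left(6 + 7 t\right)}{4 + 7 t}$ ($C{\left(y,t \right)} = 5 \frac{y}{\frac{1}{6 + \left(6 t + t\right)} \left(4 + \left(6 t + t\right)\right)} = 5 \frac{y}{\frac{1}{6 + 7 t} \left(4 + 7 t\right)} = 5 y \frac{6 + 7 t}{4 + 7 t} = 5 \frac{y \left(6 + 7 t\right)}{4 + 7 t} = \frac{5 y \left(6 + 7 t\right)}{4 + 7 t}$)
$113 C{\left(-12,f{\left(5 \right)} \right)} = 113 \cdot 5 \left(-12\right) \frac{1}{4 + 7 \left(-8\right)} \left(6 + 7 \left(-8\right)\right) = 113 \cdot 5 \left(-12\right) \frac{1}{4 - 56} \left(6 - 56\right) = 113 \cdot 5 \left(-12\right) \frac{1}{-52} \left(-50\right) = 113 \cdot 5 \left(-12\right) \left(- \frac{1}{52}\right) \left(-50\right) = 113 \left(- \frac{750}{13}\right) = - \frac{84750}{13}$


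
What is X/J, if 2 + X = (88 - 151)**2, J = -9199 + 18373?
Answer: 3967/9174 ≈ 0.43242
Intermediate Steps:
J = 9174
X = 3967 (X = -2 + (88 - 151)**2 = -2 + (-63)**2 = -2 + 3969 = 3967)
X/J = 3967/9174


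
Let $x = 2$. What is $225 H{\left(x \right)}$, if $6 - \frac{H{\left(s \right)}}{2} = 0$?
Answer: $2700$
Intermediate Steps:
$H{\left(s \right)} = 12$ ($H{\left(s \right)} = 12 - 0 = 12 + 0 = 12$)
$225 H{\left(x \right)} = 225 \cdot 12 = 2700$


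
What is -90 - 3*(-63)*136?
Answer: 25614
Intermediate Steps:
-90 - 3*(-63)*136 = -90 + 189*136 = -90 + 25704 = 25614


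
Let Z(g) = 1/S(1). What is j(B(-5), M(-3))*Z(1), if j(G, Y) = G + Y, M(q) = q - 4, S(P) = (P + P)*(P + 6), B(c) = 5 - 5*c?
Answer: 23/14 ≈ 1.6429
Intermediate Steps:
S(P) = 2*P*(6 + P) (S(P) = (2*P)*(6 + P) = 2*P*(6 + P))
Z(g) = 1/14 (Z(g) = 1/(2*1*(6 + 1)) = 1/(2*1*7) = 1/14)
M(q) = -4 + q
j(B(-5), M(-3))*Z(1) = ((5 - 5*(-5)) + (-4 - 3))*(1/14) = ((5 + 25) - 7)*(1/14) = (30 - 7)*(1/14) = 23*(1/14) = 23/14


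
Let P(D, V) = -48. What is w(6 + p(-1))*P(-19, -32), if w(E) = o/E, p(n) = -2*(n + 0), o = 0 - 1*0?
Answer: 0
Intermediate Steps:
o = 0 (o = 0 + 0 = 0)
p(n) = -2*n
w(E) = 0 (w(E) = 0/E = 0)
w(6 + p(-1))*P(-19, -32) = 0*(-48) = 0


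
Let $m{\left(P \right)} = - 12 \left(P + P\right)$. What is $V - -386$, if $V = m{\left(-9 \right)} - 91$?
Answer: $511$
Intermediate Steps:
$m{\left(P \right)} = - 24 P$ ($m{\left(P \right)} = - 12 \cdot 2 P = - 24 P$)
$V = 125$ ($V = \left(-24\right) \left(-9\right) - 91 = 216 - 91 = 125$)
$V - -386 = 125 - -386 = 125 + 386 = 511$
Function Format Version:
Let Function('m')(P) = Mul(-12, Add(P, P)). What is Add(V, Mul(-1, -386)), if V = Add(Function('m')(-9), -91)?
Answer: 511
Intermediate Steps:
Function('m')(P) = Mul(-24, P) (Function('m')(P) = Mul(-12, Mul(2, P)) = Mul(-24, P))
V = 125 (V = Add(Mul(-24, -9), -91) = Add(216, -91) = 125)
Add(V, Mul(-1, -386)) = Add(125, Mul(-1, -386)) = Add(125, 386) = 511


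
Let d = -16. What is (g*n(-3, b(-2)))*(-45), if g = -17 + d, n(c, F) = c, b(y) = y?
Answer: -4455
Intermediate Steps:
g = -33 (g = -17 - 16 = -33)
(g*n(-3, b(-2)))*(-45) = -33*(-3)*(-45) = 99*(-45) = -4455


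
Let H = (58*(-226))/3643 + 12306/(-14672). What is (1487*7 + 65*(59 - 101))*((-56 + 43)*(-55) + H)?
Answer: 20831847517341/3817864 ≈ 5.4564e+6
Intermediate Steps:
H = -16939381/3817864 (H = -13108*1/3643 + 12306*(-1/14672) = -13108/3643 - 879/1048 = -16939381/3817864 ≈ -4.4369)
(1487*7 + 65*(59 - 101))*((-56 + 43)*(-55) + H) = (1487*7 + 65*(59 - 101))*((-56 + 43)*(-55) - 16939381/3817864) = (10409 + 65*(-42))*(-13*(-55) - 16939381/3817864) = (10409 - 2730)*(715 - 16939381/3817864) = 7679*(2712833379/3817864) = 20831847517341/3817864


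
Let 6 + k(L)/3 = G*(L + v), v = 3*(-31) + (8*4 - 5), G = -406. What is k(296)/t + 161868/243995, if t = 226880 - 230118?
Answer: 34440639897/395027905 ≈ 87.185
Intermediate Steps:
t = -3238
v = -66 (v = -93 + (32 - 5) = -93 + 27 = -66)
k(L) = 80370 - 1218*L (k(L) = -18 + 3*(-406*(L - 66)) = -18 + 3*(-406*(-66 + L)) = -18 + 3*(26796 - 406*L) = -18 + (80388 - 1218*L) = 80370 - 1218*L)
k(296)/t + 161868/243995 = (80370 - 1218*296)/(-3238) + 161868/243995 = (80370 - 360528)*(-1/3238) + 161868*(1/243995) = -280158*(-1/3238) + 161868/243995 = 140079/1619 + 161868/243995 = 34440639897/395027905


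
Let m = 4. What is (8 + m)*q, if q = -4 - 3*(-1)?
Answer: -12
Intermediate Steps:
q = -1 (q = -4 + 3 = -1)
(8 + m)*q = (8 + 4)*(-1) = 12*(-1) = -12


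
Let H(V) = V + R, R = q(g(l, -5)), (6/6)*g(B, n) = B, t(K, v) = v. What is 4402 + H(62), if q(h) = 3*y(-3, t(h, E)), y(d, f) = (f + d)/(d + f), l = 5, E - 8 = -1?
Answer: 4467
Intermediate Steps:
E = 7 (E = 8 - 1 = 7)
g(B, n) = B
y(d, f) = 1 (y(d, f) = (d + f)/(d + f) = 1)
q(h) = 3 (q(h) = 3*1 = 3)
R = 3
H(V) = 3 + V (H(V) = V + 3 = 3 + V)
4402 + H(62) = 4402 + (3 + 62) = 4402 + 65 = 4467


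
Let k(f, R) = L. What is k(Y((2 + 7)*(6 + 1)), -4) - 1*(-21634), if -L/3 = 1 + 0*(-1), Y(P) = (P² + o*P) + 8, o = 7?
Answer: 21631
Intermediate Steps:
Y(P) = 8 + P² + 7*P (Y(P) = (P² + 7*P) + 8 = 8 + P² + 7*P)
L = -3 (L = -3*(1 + 0*(-1)) = -3*(1 + 0) = -3*1 = -3)
k(f, R) = -3
k(Y((2 + 7)*(6 + 1)), -4) - 1*(-21634) = -3 - 1*(-21634) = -3 + 21634 = 21631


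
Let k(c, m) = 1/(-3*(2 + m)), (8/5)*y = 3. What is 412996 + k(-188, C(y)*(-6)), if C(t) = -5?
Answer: 39647615/96 ≈ 4.1300e+5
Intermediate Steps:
y = 15/8 (y = (5/8)*3 = 15/8 ≈ 1.8750)
k(c, m) = 1/(-6 - 3*m)
412996 + k(-188, C(y)*(-6)) = 412996 - 1/(6 + 3*(-5*(-6))) = 412996 - 1/(6 + 3*30) = 412996 - 1/(6 + 90) = 412996 - 1/96 = 39647615/96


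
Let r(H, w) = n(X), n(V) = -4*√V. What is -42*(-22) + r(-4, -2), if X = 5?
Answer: 924 - 4*√5 ≈ 915.06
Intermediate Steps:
r(H, w) = -4*√5
-42*(-22) + r(-4, -2) = -42*(-22) - 4*√5 = 924 - 4*√5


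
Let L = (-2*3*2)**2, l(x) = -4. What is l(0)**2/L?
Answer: 1/9 ≈ 0.11111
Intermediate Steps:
L = 144 (L = (-6*2)**2 = (-12)**2 = 144)
l(0)**2/L = (-4)**2/144 = 16*(1/144) = 1/9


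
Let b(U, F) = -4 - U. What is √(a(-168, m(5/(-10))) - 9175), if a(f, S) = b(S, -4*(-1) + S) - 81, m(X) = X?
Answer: I*√37038/2 ≈ 96.226*I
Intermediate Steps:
a(f, S) = -85 - S (a(f, S) = (-4 - S) - 81 = -85 - S)
√(a(-168, m(5/(-10))) - 9175) = √((-85 - 5/(-10)) - 9175) = √((-85 - 5*(-1)/10) - 9175) = √((-85 - 1*(-½)) - 9175) = √((-85 + ½) - 9175) = √(-169/2 - 9175) = √(-18519/2) = I*√37038/2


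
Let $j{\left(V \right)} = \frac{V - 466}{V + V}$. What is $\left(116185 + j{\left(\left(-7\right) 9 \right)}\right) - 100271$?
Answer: $\frac{2005693}{126} \approx 15918.0$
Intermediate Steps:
$j{\left(V \right)} = \frac{-466 + V}{2 V}$
$\left(116185 + j{\left(\left(-7\right) 9 \right)}\right) - 100271 = \left(116185 + \frac{-466 - 63}{2 \left(\left(-7\right) 9\right)}\right) - 100271 = \left(116185 + \frac{-466 - 63}{2 \left(-63\right)}\right) - 100271 = \left(116185 + \frac{1}{2} \left(- \frac{1}{63}\right) \left(-529\right)\right) - 100271 = \left(116185 + \frac{529}{126}\right) - 100271 = \frac{14639839}{126} - 100271 = \frac{2005693}{126}$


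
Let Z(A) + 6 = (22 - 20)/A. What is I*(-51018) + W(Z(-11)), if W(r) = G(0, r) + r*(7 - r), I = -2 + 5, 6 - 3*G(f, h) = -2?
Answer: -55587214/363 ≈ -1.5313e+5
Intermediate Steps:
G(f, h) = 8/3 (G(f, h) = 2 - ⅓*(-2) = 2 + ⅔ = 8/3)
I = 3
Z(A) = -6 + 2/A (Z(A) = -6 + (22 - 20)/A = -6 + 2/A)
W(r) = 8/3 + r*(7 - r)
I*(-51018) + W(Z(-11)) = 3*(-51018) + (8/3 - (-6 + 2/(-11))² + 7*(-6 + 2/(-11))) = -153054 + (8/3 - (-6 + 2*(-1/11))² + 7*(-6 + 2*(-1/11))) = -153054 + (8/3 - (-6 - 2/11)² + 7*(-6 - 2/11)) = -153054 + (8/3 - (-68/11)² + 7*(-68/11)) = -153054 + (8/3 - 1*4624/121 - 476/11) = -153054 + (8/3 - 4624/121 - 476/11) = -153054 - 28612/363 = -55587214/363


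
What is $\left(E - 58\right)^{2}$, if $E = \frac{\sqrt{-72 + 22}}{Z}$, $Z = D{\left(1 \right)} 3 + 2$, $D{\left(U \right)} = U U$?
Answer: $\left(58 - i \sqrt{2}\right)^{2} \approx 3362.0 - 164.05 i$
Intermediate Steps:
$D{\left(U \right)} = U^{2}$
$Z = 5$ ($Z = 1^{2} \cdot 3 + 2 = 1 \cdot 3 + 2 = 3 + 2 = 5$)
$E = i \sqrt{2}$ ($E = \frac{\sqrt{-72 + 22}}{5} = \sqrt{-50} \cdot \frac{1}{5} = 5 i \sqrt{2} \cdot \frac{1}{5} = i \sqrt{2} \approx 1.4142 i$)
$\left(E - 58\right)^{2} = \left(i \sqrt{2} - 58\right)^{2} = \left(-58 + i \sqrt{2}\right)^{2}$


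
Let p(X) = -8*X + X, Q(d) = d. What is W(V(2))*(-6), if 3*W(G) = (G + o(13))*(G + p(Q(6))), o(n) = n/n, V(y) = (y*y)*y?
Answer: 612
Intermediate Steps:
V(y) = y³ (V(y) = y²*y = y³)
o(n) = 1
p(X) = -7*X
W(G) = (1 + G)*(-42 + G)/3 (W(G) = ((G + 1)*(G - 7*6))/3 = ((1 + G)*(G - 42))/3 = ((1 + G)*(-42 + G))/3 = (1 + G)*(-42 + G)/3)
W(V(2))*(-6) = (-14 - 41/3*2³ + (2³)²/3)*(-6) = (-14 - 41/3*8 + (⅓)*8²)*(-6) = (-14 - 328/3 + (⅓)*64)*(-6) = (-14 - 328/3 + 64/3)*(-6) = -102*(-6) = 612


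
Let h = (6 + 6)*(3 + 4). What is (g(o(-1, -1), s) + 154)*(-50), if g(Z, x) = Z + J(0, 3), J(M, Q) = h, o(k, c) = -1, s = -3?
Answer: -11850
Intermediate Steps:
h = 84 (h = 12*7 = 84)
J(M, Q) = 84
g(Z, x) = 84 + Z (g(Z, x) = Z + 84 = 84 + Z)
(g(o(-1, -1), s) + 154)*(-50) = ((84 - 1) + 154)*(-50) = (83 + 154)*(-50) = 237*(-50) = -11850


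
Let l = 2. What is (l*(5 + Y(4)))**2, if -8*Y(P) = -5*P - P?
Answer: 256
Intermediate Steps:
Y(P) = 3*P/4 (Y(P) = -(-5*P - P)/8 = -(-3)*P/4 = 3*P/4)
(l*(5 + Y(4)))**2 = (2*(5 + (3/4)*4))**2 = (2*(5 + 3))**2 = (2*8)**2 = 16**2 = 256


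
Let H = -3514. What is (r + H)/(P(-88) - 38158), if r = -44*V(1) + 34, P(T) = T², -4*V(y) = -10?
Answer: 1795/15207 ≈ 0.11804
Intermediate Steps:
V(y) = 5/2 (V(y) = -¼*(-10) = 5/2)
r = -76 (r = -44*5/2 + 34 = -110 + 34 = -76)
(r + H)/(P(-88) - 38158) = (-76 - 3514)/((-88)² - 38158) = -3590/(7744 - 38158) = -3590/(-30414) = -3590*(-1/30414) = 1795/15207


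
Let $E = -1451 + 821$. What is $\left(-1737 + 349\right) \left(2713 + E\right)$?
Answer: $-2891204$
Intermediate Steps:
$E = -630$
$\left(-1737 + 349\right) \left(2713 + E\right) = \left(-1737 + 349\right) \left(2713 - 630\right) = \left(-1388\right) 2083 = -2891204$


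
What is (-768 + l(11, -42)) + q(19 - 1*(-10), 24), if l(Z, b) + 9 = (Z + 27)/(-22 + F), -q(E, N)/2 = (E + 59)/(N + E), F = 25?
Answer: -122057/159 ≈ -767.65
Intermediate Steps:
q(E, N) = -2*(59 + E)/(E + N) (q(E, N) = -2*(E + 59)/(N + E) = -2*(59 + E)/(E + N))
l(Z, b) = Z/3 (l(Z, b) = -9 + (Z + 27)/(-22 + 25) = -9 + (27 + Z)/3 = -9 + (27 + Z)*(1/3) = -9 + (9 + Z/3) = Z/3)
(-768 + l(11, -42)) + q(19 - 1*(-10), 24) = (-768 + (1/3)*11) + 2*(-59 - (19 - 1*(-10)))/((19 - 1*(-10)) + 24) = (-768 + 11/3) + 2*(-59 - (19 + 10))/((19 + 10) + 24) = -2293/3 + 2*(-59 - 1*29)/(29 + 24) = -2293/3 + 2*(-59 - 29)/53 = -2293/3 + 2*(1/53)*(-88) = -2293/3 - 176/53 = -122057/159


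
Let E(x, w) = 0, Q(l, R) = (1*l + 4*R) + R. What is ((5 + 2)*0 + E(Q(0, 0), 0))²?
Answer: 0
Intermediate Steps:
Q(l, R) = l + 5*R (Q(l, R) = (l + 4*R) + R = l + 5*R)
((5 + 2)*0 + E(Q(0, 0), 0))² = ((5 + 2)*0 + 0)² = (7*0 + 0)² = (0 + 0)² = 0² = 0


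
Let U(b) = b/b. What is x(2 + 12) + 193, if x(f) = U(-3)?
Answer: 194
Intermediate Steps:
U(b) = 1
x(f) = 1
x(2 + 12) + 193 = 1 + 193 = 194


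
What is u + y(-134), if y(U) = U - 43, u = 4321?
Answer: 4144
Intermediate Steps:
y(U) = -43 + U
u + y(-134) = 4321 + (-43 - 134) = 4321 - 177 = 4144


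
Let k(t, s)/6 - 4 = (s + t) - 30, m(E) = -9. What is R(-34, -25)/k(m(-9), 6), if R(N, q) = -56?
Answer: 28/87 ≈ 0.32184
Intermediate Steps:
k(t, s) = -156 + 6*s + 6*t (k(t, s) = 24 + 6*((s + t) - 30) = 24 + 6*(-30 + s + t) = 24 + (-180 + 6*s + 6*t) = -156 + 6*s + 6*t)
R(-34, -25)/k(m(-9), 6) = -56/(-156 + 6*6 + 6*(-9)) = -56/(-156 + 36 - 54) = -56/(-174) = -56*(-1/174) = 28/87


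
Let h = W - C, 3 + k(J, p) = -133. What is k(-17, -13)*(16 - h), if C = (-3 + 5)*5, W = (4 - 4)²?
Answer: -3536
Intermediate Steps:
W = 0 (W = 0² = 0)
k(J, p) = -136 (k(J, p) = -3 - 133 = -136)
C = 10 (C = 2*5 = 10)
h = -10 (h = 0 - 1*10 = 0 - 10 = -10)
k(-17, -13)*(16 - h) = -136*(16 - 1*(-10)) = -136*(16 + 10) = -136*26 = -3536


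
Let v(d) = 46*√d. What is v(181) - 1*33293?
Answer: -33293 + 46*√181 ≈ -32674.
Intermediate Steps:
v(181) - 1*33293 = 46*√181 - 1*33293 = 46*√181 - 33293 = -33293 + 46*√181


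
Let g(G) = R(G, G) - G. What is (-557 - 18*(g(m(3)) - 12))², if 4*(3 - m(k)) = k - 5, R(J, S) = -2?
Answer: 58564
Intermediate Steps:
m(k) = 17/4 - k/4 (m(k) = 3 - (k - 5)/4 = 3 - (-5 + k)/4 = 3 + (5/4 - k/4) = 17/4 - k/4)
g(G) = -2 - G
(-557 - 18*(g(m(3)) - 12))² = (-557 - 18*((-2 - (17/4 - ¼*3)) - 12))² = (-557 - 18*((-2 - (17/4 - ¾)) - 12))² = (-557 - 18*((-2 - 1*7/2) - 12))² = (-557 - 18*((-2 - 7/2) - 12))² = (-557 - 18*(-11/2 - 12))² = (-557 - 18*(-35/2))² = (-557 + 315)² = (-242)² = 58564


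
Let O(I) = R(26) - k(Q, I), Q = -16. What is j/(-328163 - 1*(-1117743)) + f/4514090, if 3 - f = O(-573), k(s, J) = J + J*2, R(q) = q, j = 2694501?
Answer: 1216184457073/356423518220 ≈ 3.4122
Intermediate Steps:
k(s, J) = 3*J (k(s, J) = J + 2*J = 3*J)
O(I) = 26 - 3*I
f = -1742 (f = 3 - (26 - 3*(-573)) = 3 - (26 + 1719) = 3 - 1*1745 = 3 - 1745 = -1742)
j/(-328163 - 1*(-1117743)) + f/4514090 = 2694501/(-328163 - 1*(-1117743)) - 1742/4514090 = 2694501/(-328163 + 1117743) - 1742*1/4514090 = 2694501/789580 - 871/2257045 = 1216184457073/356423518220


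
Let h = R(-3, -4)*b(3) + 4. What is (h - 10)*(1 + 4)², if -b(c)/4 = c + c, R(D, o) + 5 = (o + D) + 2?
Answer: 5850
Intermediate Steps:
R(D, o) = -3 + D + o (R(D, o) = -5 + ((o + D) + 2) = -5 + ((D + o) + 2) = -5 + (2 + D + o) = -3 + D + o)
b(c) = -8*c (b(c) = -4*(c + c) = -8*c)
h = 244 (h = (-3 - 3 - 4)*(-8*3) + 4 = -10*(-24) + 4 = 240 + 4 = 244)
(h - 10)*(1 + 4)² = (244 - 10)*(1 + 4)² = 234*5² = 234*25 = 5850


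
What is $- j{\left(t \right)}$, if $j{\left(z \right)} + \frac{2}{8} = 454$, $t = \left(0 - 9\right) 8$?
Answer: $- \frac{1815}{4} \approx -453.75$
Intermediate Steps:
$t = -72$ ($t = \left(-9\right) 8 = -72$)
$j{\left(z \right)} = \frac{1815}{4}$ ($j{\left(z \right)} = - \frac{1}{4} + 454 = \frac{1815}{4}$)
$- j{\left(t \right)} = \left(-1\right) \frac{1815}{4} = - \frac{1815}{4}$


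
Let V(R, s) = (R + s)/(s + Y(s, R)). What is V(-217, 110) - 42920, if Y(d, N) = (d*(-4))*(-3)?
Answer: -61375707/1430 ≈ -42920.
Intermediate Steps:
Y(d, N) = 12*d (Y(d, N) = -4*d*(-3) = 12*d)
V(R, s) = (R + s)/(13*s) (V(R, s) = (R + s)/(s + 12*s) = (R + s)/((13*s)) = (R + s)*(1/(13*s)) = (R + s)/(13*s))
V(-217, 110) - 42920 = (1/13)*(-217 + 110)/110 - 42920 = (1/13)*(1/110)*(-107) - 42920 = -107/1430 - 42920 = -61375707/1430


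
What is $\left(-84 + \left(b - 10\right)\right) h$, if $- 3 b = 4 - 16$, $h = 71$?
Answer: $-6390$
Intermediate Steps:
$b = 4$ ($b = - \frac{4 - 16}{3} = \left(- \frac{1}{3}\right) \left(-12\right) = 4$)
$\left(-84 + \left(b - 10\right)\right) h = \left(-84 + \left(4 - 10\right)\right) 71 = \left(-84 - 6\right) 71 = \left(-90\right) 71 = -6390$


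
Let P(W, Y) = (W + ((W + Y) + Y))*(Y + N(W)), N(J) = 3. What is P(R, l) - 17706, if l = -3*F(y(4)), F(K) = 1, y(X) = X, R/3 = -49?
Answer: -17706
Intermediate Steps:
R = -147 (R = 3*(-49) = -147)
l = -3 (l = -3*1 = -3)
P(W, Y) = (3 + Y)*(2*W + 2*Y) (P(W, Y) = (W + ((W + Y) + Y))*(Y + 3) = (W + (W + 2*Y))*(3 + Y) = (2*W + 2*Y)*(3 + Y) = (3 + Y)*(2*W + 2*Y))
P(R, l) - 17706 = (2*(-3)² + 6*(-147) + 6*(-3) + 2*(-147)*(-3)) - 17706 = (2*9 - 882 - 18 + 882) - 17706 = (18 - 882 - 18 + 882) - 17706 = 0 - 17706 = -17706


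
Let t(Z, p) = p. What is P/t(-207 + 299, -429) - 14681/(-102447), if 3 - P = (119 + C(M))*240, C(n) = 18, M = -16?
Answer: 86524312/1126917 ≈ 76.780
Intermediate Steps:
P = -32877 (P = 3 - (119 + 18)*240 = 3 - 137*240 = 3 - 1*32880 = 3 - 32880 = -32877)
P/t(-207 + 299, -429) - 14681/(-102447) = -32877/(-429) - 14681/(-102447) = -32877*(-1/429) - 14681*(-1/102447) = 843/11 + 14681/102447 = 86524312/1126917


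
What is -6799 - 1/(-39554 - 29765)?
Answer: -471299880/69319 ≈ -6799.0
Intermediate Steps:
-6799 - 1/(-39554 - 29765) = -6799 - 1/(-69319) = -6799 - 1*(-1/69319) = -6799 + 1/69319 = -471299880/69319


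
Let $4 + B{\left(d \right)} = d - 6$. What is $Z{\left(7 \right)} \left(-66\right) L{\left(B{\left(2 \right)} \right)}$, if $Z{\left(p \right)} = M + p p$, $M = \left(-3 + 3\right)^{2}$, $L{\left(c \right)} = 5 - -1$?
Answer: $-19404$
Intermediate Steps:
$B{\left(d \right)} = -10 + d$ ($B{\left(d \right)} = -4 + \left(d - 6\right) = -4 + \left(-6 + d\right) = -10 + d$)
$L{\left(c \right)} = 6$ ($L{\left(c \right)} = 5 + 1 = 6$)
$M = 0$ ($M = 0^{2} = 0$)
$Z{\left(p \right)} = p^{2}$ ($Z{\left(p \right)} = 0 + p p = 0 + p^{2} = p^{2}$)
$Z{\left(7 \right)} \left(-66\right) L{\left(B{\left(2 \right)} \right)} = 7^{2} \left(-66\right) 6 = 49 \left(-66\right) 6 = \left(-3234\right) 6 = -19404$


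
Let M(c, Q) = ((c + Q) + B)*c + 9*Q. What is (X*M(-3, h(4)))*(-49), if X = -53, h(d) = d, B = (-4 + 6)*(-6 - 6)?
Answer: 272685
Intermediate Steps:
B = -24 (B = 2*(-12) = -24)
M(c, Q) = 9*Q + c*(-24 + Q + c) (M(c, Q) = ((c + Q) - 24)*c + 9*Q = ((Q + c) - 24)*c + 9*Q = (-24 + Q + c)*c + 9*Q = c*(-24 + Q + c) + 9*Q = 9*Q + c*(-24 + Q + c))
(X*M(-3, h(4)))*(-49) = -53*((-3)² - 24*(-3) + 9*4 + 4*(-3))*(-49) = -53*(9 + 72 + 36 - 12)*(-49) = -53*105*(-49) = -5565*(-49) = 272685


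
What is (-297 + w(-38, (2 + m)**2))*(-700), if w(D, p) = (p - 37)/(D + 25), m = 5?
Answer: 2711100/13 ≈ 2.0855e+5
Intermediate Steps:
w(D, p) = (-37 + p)/(25 + D)
(-297 + w(-38, (2 + m)**2))*(-700) = (-297 + (-37 + (2 + 5)**2)/(25 - 38))*(-700) = (-297 + (-37 + 7**2)/(-13))*(-700) = (-297 - (-37 + 49)/13)*(-700) = (-297 - 1/13*12)*(-700) = (-297 - 12/13)*(-700) = -3873/13*(-700) = 2711100/13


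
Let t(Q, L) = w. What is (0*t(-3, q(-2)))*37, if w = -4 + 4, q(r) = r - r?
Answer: 0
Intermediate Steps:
q(r) = 0
w = 0
t(Q, L) = 0
(0*t(-3, q(-2)))*37 = (0*0)*37 = 0*37 = 0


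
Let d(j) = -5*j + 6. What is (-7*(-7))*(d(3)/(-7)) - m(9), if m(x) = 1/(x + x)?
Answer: 1133/18 ≈ 62.944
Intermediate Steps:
d(j) = 6 - 5*j
m(x) = 1/(2*x)
(-7*(-7))*(d(3)/(-7)) - m(9) = (-7*(-7))*((6 - 5*3)/(-7)) - 1/(2*9) = 49*((6 - 15)*(-⅐)) - 1/(2*9) = 49*(-9*(-⅐)) - 1*1/18 = 49*(9/7) - 1/18 = 63 - 1/18 = 1133/18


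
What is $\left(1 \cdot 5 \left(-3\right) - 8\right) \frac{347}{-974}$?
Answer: $\frac{7981}{974} \approx 8.194$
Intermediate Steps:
$\left(1 \cdot 5 \left(-3\right) - 8\right) \frac{347}{-974} = \left(5 \left(-3\right) - 8\right) 347 \left(- \frac{1}{974}\right) = \left(-15 - 8\right) \left(- \frac{347}{974}\right) = \left(-23\right) \left(- \frac{347}{974}\right) = \frac{7981}{974}$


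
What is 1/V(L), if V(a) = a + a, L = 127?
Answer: 1/254 ≈ 0.0039370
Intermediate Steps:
V(a) = 2*a
1/V(L) = 1/(2*127) = 1/254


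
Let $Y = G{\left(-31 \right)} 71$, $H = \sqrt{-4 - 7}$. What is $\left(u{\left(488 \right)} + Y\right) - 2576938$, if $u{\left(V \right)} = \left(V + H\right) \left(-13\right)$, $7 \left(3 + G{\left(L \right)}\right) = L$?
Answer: $- \frac{18086666}{7} - 13 i \sqrt{11} \approx -2.5838 \cdot 10^{6} - 43.116 i$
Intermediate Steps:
$H = i \sqrt{11}$ ($H = \sqrt{-11} = i \sqrt{11} \approx 3.3166 i$)
$G{\left(L \right)} = -3 + \frac{L}{7}$
$u{\left(V \right)} = - 13 V - 13 i \sqrt{11}$ ($u{\left(V \right)} = \left(V + i \sqrt{11}\right) \left(-13\right) = - 13 V - 13 i \sqrt{11}$)
$Y = - \frac{3692}{7}$ ($Y = \left(-3 + \frac{1}{7} \left(-31\right)\right) 71 = \left(-3 - \frac{31}{7}\right) 71 = \left(- \frac{52}{7}\right) 71 = - \frac{3692}{7} \approx -527.43$)
$\left(u{\left(488 \right)} + Y\right) - 2576938 = \left(\left(\left(-13\right) 488 - 13 i \sqrt{11}\right) - \frac{3692}{7}\right) - 2576938 = \left(\left(-6344 - 13 i \sqrt{11}\right) - \frac{3692}{7}\right) - 2576938 = \left(- \frac{48100}{7} - 13 i \sqrt{11}\right) - 2576938 = - \frac{18086666}{7} - 13 i \sqrt{11}$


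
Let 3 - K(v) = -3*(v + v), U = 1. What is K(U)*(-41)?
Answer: -369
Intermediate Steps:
K(v) = 3 + 6*v (K(v) = 3 - (-3)*(v + v) = 3 - (-3)*2*v = 3 - (-6)*v = 3 + 6*v)
K(U)*(-41) = (3 + 6*1)*(-41) = (3 + 6)*(-41) = 9*(-41) = -369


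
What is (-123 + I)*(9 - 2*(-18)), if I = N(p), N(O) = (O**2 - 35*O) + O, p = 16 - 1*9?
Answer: -14040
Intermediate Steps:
p = 7 (p = 16 - 9 = 7)
N(O) = O**2 - 34*O
I = -189 (I = 7*(-34 + 7) = 7*(-27) = -189)
(-123 + I)*(9 - 2*(-18)) = (-123 - 189)*(9 - 2*(-18)) = -312*(9 + 36) = -312*45 = -14040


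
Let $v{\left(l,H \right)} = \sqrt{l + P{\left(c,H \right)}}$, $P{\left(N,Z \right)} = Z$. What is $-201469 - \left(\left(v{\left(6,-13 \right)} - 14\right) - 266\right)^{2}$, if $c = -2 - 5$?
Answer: $-279862 + 560 i \sqrt{7} \approx -2.7986 \cdot 10^{5} + 1481.6 i$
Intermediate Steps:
$c = -7$ ($c = -2 - 5 = -7$)
$v{\left(l,H \right)} = \sqrt{H + l}$ ($v{\left(l,H \right)} = \sqrt{l + H} = \sqrt{H + l}$)
$-201469 - \left(\left(v{\left(6,-13 \right)} - 14\right) - 266\right)^{2} = -201469 - \left(\left(\sqrt{-13 + 6} - 14\right) - 266\right)^{2} = -201469 - \left(\left(\sqrt{-7} - 14\right) - 266\right)^{2} = -201469 - \left(\left(i \sqrt{7} - 14\right) - 266\right)^{2} = -201469 - \left(\left(-14 + i \sqrt{7}\right) - 266\right)^{2} = -201469 - \left(-280 + i \sqrt{7}\right)^{2}$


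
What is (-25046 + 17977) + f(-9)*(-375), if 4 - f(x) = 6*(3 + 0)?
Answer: -1819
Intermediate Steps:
f(x) = -14 (f(x) = 4 - 6*(3 + 0) = 4 - 6*3 = 4 - 1*18 = 4 - 18 = -14)
(-25046 + 17977) + f(-9)*(-375) = (-25046 + 17977) - 14*(-375) = -7069 + 5250 = -1819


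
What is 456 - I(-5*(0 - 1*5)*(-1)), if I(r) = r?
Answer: 481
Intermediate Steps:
456 - I(-5*(0 - 1*5)*(-1)) = 456 - (-5*(0 - 1*5))*(-1) = 456 - (-5*(0 - 5))*(-1) = 456 - (-5*(-5))*(-1) = 456 - 25*(-1) = 456 - 1*(-25) = 456 + 25 = 481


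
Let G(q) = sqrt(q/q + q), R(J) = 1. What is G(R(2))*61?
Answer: 61*sqrt(2) ≈ 86.267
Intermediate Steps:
G(q) = sqrt(1 + q)
G(R(2))*61 = sqrt(1 + 1)*61 = sqrt(2)*61 = 61*sqrt(2)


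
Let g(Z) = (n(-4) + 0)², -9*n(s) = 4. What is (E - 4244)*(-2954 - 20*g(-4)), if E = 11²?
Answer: 987846062/81 ≈ 1.2196e+7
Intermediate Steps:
n(s) = -4/9 (n(s) = -⅑*4 = -4/9)
E = 121
g(Z) = 16/81 (g(Z) = (-4/9 + 0)² = (-4/9)² = 16/81)
(E - 4244)*(-2954 - 20*g(-4)) = (121 - 4244)*(-2954 - 20*16/81) = -4123*(-2954 - 320/81) = -4123*(-239594/81) = 987846062/81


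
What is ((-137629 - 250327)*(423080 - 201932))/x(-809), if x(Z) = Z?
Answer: 85795693488/809 ≈ 1.0605e+8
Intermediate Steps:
((-137629 - 250327)*(423080 - 201932))/x(-809) = ((-137629 - 250327)*(423080 - 201932))/(-809) = -387956*221148*(-1/809) = -85795693488*(-1/809) = 85795693488/809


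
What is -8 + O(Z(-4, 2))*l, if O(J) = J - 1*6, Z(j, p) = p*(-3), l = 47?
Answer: -572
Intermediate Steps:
Z(j, p) = -3*p
O(J) = -6 + J (O(J) = J - 6 = -6 + J)
-8 + O(Z(-4, 2))*l = -8 + (-6 - 3*2)*47 = -8 + (-6 - 6)*47 = -8 - 12*47 = -8 - 564 = -572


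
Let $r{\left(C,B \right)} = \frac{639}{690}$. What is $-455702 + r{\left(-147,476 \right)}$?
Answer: $- \frac{104811247}{230} \approx -4.557 \cdot 10^{5}$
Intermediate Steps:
$r{\left(C,B \right)} = \frac{213}{230}$ ($r{\left(C,B \right)} = 639 \cdot \frac{1}{690} = \frac{213}{230}$)
$-455702 + r{\left(-147,476 \right)} = -455702 + \frac{213}{230} = - \frac{104811247}{230}$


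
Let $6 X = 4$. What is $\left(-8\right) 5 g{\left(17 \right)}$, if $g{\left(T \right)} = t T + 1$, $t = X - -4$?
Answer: $- \frac{9640}{3} \approx -3213.3$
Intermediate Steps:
$X = \frac{2}{3}$ ($X = \frac{1}{6} \cdot 4 = \frac{2}{3} \approx 0.66667$)
$t = \frac{14}{3}$ ($t = \frac{2}{3} - -4 = \frac{2}{3} + 4 = \frac{14}{3} \approx 4.6667$)
$g{\left(T \right)} = 1 + \frac{14 T}{3}$ ($g{\left(T \right)} = \frac{14 T}{3} + 1 = 1 + \frac{14 T}{3}$)
$\left(-8\right) 5 g{\left(17 \right)} = \left(-8\right) 5 \left(1 + \frac{14}{3} \cdot 17\right) = - 40 \left(1 + \frac{238}{3}\right) = \left(-40\right) \frac{241}{3} = - \frac{9640}{3}$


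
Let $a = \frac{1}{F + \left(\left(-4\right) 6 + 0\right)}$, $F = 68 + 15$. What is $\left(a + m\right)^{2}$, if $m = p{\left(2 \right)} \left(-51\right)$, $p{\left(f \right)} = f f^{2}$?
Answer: $\frac{579413041}{3481} \approx 1.6645 \cdot 10^{5}$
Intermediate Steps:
$p{\left(f \right)} = f^{3}$
$F = 83$
$a = \frac{1}{59}$ ($a = \frac{1}{83 + \left(\left(-4\right) 6 + 0\right)} = \frac{1}{83 + \left(-24 + 0\right)} = \frac{1}{83 - 24} = \frac{1}{59} \approx 0.016949$)
$m = -408$ ($m = 2^{3} \left(-51\right) = 8 \left(-51\right) = -408$)
$\left(a + m\right)^{2} = \left(\frac{1}{59} - 408\right)^{2} = \left(- \frac{24071}{59}\right)^{2} = \frac{579413041}{3481}$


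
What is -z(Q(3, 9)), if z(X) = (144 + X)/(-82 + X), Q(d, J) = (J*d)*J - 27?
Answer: -180/67 ≈ -2.6866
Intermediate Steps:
Q(d, J) = -27 + d*J² (Q(d, J) = d*J² - 27 = -27 + d*J²)
z(X) = (144 + X)/(-82 + X)
-z(Q(3, 9)) = -(144 + (-27 + 3*9²))/(-82 + (-27 + 3*9²)) = -(144 + (-27 + 3*81))/(-82 + (-27 + 3*81)) = -(144 + (-27 + 243))/(-82 + (-27 + 243)) = -(144 + 216)/(-82 + 216) = -360/134 = -1*180/67 = -180/67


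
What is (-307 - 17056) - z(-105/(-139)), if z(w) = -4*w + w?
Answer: -2413142/139 ≈ -17361.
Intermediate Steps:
z(w) = -3*w
(-307 - 17056) - z(-105/(-139)) = (-307 - 17056) - (-3)*(-105/(-139)) = -17363 - (-3)*(-105*(-1/139)) = -17363 - (-3)*105/139 = -17363 - 1*(-315/139) = -17363 + 315/139 = -2413142/139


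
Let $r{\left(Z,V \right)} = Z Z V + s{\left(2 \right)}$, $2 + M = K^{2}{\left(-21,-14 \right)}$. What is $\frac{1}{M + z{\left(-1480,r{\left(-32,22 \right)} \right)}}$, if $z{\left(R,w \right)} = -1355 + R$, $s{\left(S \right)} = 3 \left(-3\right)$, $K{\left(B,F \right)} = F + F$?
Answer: $- \frac{1}{2053} \approx -0.00048709$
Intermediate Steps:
$K{\left(B,F \right)} = 2 F$
$s{\left(S \right)} = -9$
$M = 782$ ($M = -2 + \left(2 \left(-14\right)\right)^{2} = -2 + \left(-28\right)^{2} = -2 + 784 = 782$)
$r{\left(Z,V \right)} = -9 + V Z^{2}$ ($r{\left(Z,V \right)} = Z Z V - 9 = Z^{2} V - 9 = V Z^{2} - 9 = -9 + V Z^{2}$)
$\frac{1}{M + z{\left(-1480,r{\left(-32,22 \right)} \right)}} = \frac{1}{782 - 2835} = \frac{1}{-2053} = - \frac{1}{2053}$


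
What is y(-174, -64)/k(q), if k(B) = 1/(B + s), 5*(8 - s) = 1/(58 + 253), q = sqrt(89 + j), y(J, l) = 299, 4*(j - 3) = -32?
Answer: 3719261/1555 + 598*sqrt(21) ≈ 5132.2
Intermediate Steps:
j = -5 (j = 3 + (1/4)*(-32) = 3 - 8 = -5)
q = 2*sqrt(21) (q = sqrt(89 - 5) = sqrt(84) = 2*sqrt(21) ≈ 9.1651)
s = 12439/1555 (s = 8 - 1/(5*(58 + 253)) = 8 - 1/5/311 = 8 - 1/5*1/311 = 8 - 1/1555 = 12439/1555 ≈ 7.9994)
k(B) = 1/(12439/1555 + B) (k(B) = 1/(B + 12439/1555) = 1/(12439/1555 + B))
y(-174, -64)/k(q) = 299/((1555/(12439 + 1555*(2*sqrt(21))))) = 299/((1555/(12439 + 3110*sqrt(21)))) = 299*(12439/1555 + 2*sqrt(21)) = 3719261/1555 + 598*sqrt(21)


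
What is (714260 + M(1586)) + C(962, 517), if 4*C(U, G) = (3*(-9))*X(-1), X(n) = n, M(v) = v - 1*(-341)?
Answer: 2864775/4 ≈ 7.1619e+5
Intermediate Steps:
M(v) = 341 + v (M(v) = v + 341 = 341 + v)
C(U, G) = 27/4 (C(U, G) = ((3*(-9))*(-1))/4 = (-27*(-1))/4 = (¼)*27 = 27/4)
(714260 + M(1586)) + C(962, 517) = (714260 + (341 + 1586)) + 27/4 = (714260 + 1927) + 27/4 = 716187 + 27/4 = 2864775/4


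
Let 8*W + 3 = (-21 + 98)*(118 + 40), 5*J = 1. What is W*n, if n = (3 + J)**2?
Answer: 389216/25 ≈ 15569.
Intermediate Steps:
J = 1/5 (J = (1/5)*1 = 1/5 ≈ 0.20000)
W = 12163/8 (W = -3/8 + ((-21 + 98)*(118 + 40))/8 = -3/8 + (77*158)/8 = -3/8 + (1/8)*12166 = -3/8 + 6083/4 = 12163/8 ≈ 1520.4)
n = 256/25 (n = (3 + 1/5)**2 = (16/5)**2 = 256/25 ≈ 10.240)
W*n = (12163/8)*(256/25) = 389216/25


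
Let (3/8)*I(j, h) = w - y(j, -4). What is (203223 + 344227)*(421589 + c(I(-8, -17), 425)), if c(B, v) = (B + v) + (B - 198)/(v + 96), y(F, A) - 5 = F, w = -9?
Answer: 120362764302800/521 ≈ 2.3102e+11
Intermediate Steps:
y(F, A) = 5 + F
I(j, h) = -112/3 - 8*j/3 (I(j, h) = 8*(-9 - (5 + j))/3 = 8*(-9 + (-5 - j))/3 = 8*(-14 - j)/3 = -112/3 - 8*j/3)
c(B, v) = B + v + (-198 + B)/(96 + v) (c(B, v) = (B + v) + (-198 + B)/(96 + v) = B + v + (-198 + B)/(96 + v))
(203223 + 344227)*(421589 + c(I(-8, -17), 425)) = (203223 + 344227)*(421589 + (-198 + 425² + 96*425 + 97*(-112/3 - 8/3*(-8)) + (-112/3 - 8/3*(-8))*425)/(96 + 425)) = 547450*(421589 + (-198 + 180625 + 40800 + 97*(-112/3 + 64/3) + (-112/3 + 64/3)*425)/521) = 547450*(421589 + (-198 + 180625 + 40800 + 97*(-16) - 16*425)/521) = 547450*(421589 + (-198 + 180625 + 40800 - 1552 - 6800)/521) = 547450*(421589 + (1/521)*212875) = 547450*(421589 + 212875/521) = 547450*(219860744/521) = 120362764302800/521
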